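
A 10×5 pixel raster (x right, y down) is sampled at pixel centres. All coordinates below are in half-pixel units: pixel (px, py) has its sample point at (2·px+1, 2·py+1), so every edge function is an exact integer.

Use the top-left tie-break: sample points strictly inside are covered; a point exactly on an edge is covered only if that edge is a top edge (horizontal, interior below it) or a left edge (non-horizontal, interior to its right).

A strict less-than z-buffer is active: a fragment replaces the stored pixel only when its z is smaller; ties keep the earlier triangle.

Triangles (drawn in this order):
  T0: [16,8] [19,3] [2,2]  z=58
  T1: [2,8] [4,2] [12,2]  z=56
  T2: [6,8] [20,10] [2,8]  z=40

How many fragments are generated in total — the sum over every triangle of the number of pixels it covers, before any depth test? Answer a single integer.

T0:
  2·area = 88  (B↔C swapped to make it positive)
  edge (16, 8)→(2, 2): d=(-14,-6) top-left  bias=+0
  edge (2, 2)→(19, 3): d=(17,1) right/bottom  bias=-1
  edge (19, 3)→(16, 8): d=(-3,5) right/bottom  bias=-1
    (2,1)@(5, 3): e=[4,14,70] → X
    (3,1)@(7, 3): e=[16,12,60] → X
    (4,1)@(9, 3): e=[28,10,50] → X
    (5,1)@(11, 3): e=[40,8,40] → X
    (6,1)@(13, 3): e=[52,6,30] → X
    (7,1)@(15, 3): e=[64,4,20] → X
    (8,1)@(17, 3): e=[76,2,10] → X
    (9,1)@(19, 3): e=[88,0,0] → .  [on edge]
    (2,2)@(5, 5): e=[-24,48,64] → .
    (3,2)@(7, 5): e=[-12,46,54] → .
    (4,2)@(9, 5): e=[0,44,44] → X  [on edge]
    (9,2)@(19, 5): e=[60,34,-6] → .
  covered (13 px):
    . . . . . . . . . .
    . . X X X X X X X .
    . . . . X X X X X .
    . . . . . . . X . .
    . . . . . . . . . .
T1:
  2·area = 48
  edge (2, 8)→(4, 2): d=(2,-6) top-left  bias=+0
  edge (4, 2)→(12, 2): d=(8,0) top-left  bias=+0
  edge (12, 2)→(2, 8): d=(-10,6) right/bottom  bias=-1
    (2,1)@(5, 3): e=[8,8,32] → X
    (3,1)@(7, 3): e=[20,8,20] → X
    (4,1)@(9, 3): e=[32,8,8] → X
    (5,1)@(11, 3): e=[44,8,-4] → .
    (1,2)@(3, 5): e=[0,24,24] → X  [on edge]
    (3,2)@(7, 5): e=[24,24,0] → .  [on edge]
    (4,2)@(9, 5): e=[36,24,-12] → .
    (1,3)@(3, 7): e=[4,40,4] → X
    (2,3)@(5, 7): e=[16,40,-8] → .
    (1,4)@(3, 9): e=[8,56,-16] → .
  covered (6 px):
    . . . . . . . . . .
    . . X X X . . . . .
    . X X . . . . . . .
    . X . . . . . . . .
    . . . . . . . . . .
T2:
  2·area = 8
  edge (6, 8)→(20, 10): d=(14,2) right/bottom  bias=-1
  edge (20, 10)→(2, 8): d=(-18,-2) top-left  bias=+0
  edge (2, 8)→(6, 8): d=(4,0) top-left  bias=+0
    (5,4)@(11, 9): e=[4,0,4] → X  [on edge]
    (6,4)@(13, 9): e=[0,4,4] → .  [on edge]
  covered (1 px):
    . . . . . . . . . .
    . . . . . . . . . .
    . . . . . . . . . .
    . . . . . . . . . .
    . . . . . X . . . .

Result: 20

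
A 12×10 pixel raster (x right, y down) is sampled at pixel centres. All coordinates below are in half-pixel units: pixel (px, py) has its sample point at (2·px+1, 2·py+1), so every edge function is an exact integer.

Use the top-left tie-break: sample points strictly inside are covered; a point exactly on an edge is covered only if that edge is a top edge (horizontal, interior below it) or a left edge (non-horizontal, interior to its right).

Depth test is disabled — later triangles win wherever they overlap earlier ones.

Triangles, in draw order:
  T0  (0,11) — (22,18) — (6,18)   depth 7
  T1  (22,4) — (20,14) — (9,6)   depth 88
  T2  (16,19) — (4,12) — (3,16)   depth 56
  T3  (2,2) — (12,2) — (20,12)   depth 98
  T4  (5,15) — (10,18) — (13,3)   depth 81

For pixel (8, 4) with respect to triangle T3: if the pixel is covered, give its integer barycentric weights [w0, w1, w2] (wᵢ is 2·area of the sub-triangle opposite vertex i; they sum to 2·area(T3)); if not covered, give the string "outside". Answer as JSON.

T0:
  2·area = 112
  edge (0, 11)→(22, 18): d=(22,7) right/bottom  bias=-1
  edge (22, 18)→(6, 18): d=(-16,0) right/bottom  bias=-1
  edge (6, 18)→(0, 11): d=(-6,-7) top-left  bias=+0
    (1,6)@(3, 13): e=[23,80,9] → X
    (2,6)@(5, 13): e=[9,80,23] → X
    (3,6)@(7, 13): e=[-5,80,37] → .
    (1,7)@(3, 15): e=[67,48,-3] → .
    (2,7)@(5, 15): e=[53,48,11] → X
    (3,7)@(7, 15): e=[39,48,25] → X
    (4,7)@(9, 15): e=[25,48,39] → X
    (5,7)@(11, 15): e=[11,48,53] → X
    (6,7)@(13, 15): e=[-3,48,67] → .
    (2,8)@(5, 17): e=[97,16,-1] → .
    (3,8)@(7, 17): e=[83,16,13] → X
    (6,8)@(13, 17): e=[41,16,55] → X
  covered (12 px):
    . . . . . . . . . . . .
    . . . . . . . . . . . .
    . . . . . . . . . . . .
    . . . . . . . . . . . .
    . . . . . . . . . . . .
    . . . . . . . . . . . .
    . X X . . . . . . . . .
    . . X X X X . . . . . .
    . . . X X X X X X . . .
    . . . . . . . . . . . .
T1:
  2·area = 126
  edge (22, 4)→(20, 14): d=(-2,10) right/bottom  bias=-1
  edge (20, 14)→(9, 6): d=(-11,-8) top-left  bias=+0
  edge (9, 6)→(22, 4): d=(13,-2) top-left  bias=+0
    (8,2)@(17, 5): e=[48,75,3] → X
    (9,2)@(19, 5): e=[28,91,7] → X
    (10,2)@(21, 5): e=[8,107,11] → X
    (11,2)@(23, 5): e=[-12,123,15] → .
    (5,3)@(11, 7): e=[104,5,17] → X
    (6,3)@(13, 7): e=[84,21,21] → X
    (7,3)@(15, 7): e=[64,37,25] → X
    (11,3)@(23, 7): e=[-16,101,41] → .
    (5,4)@(11, 9): e=[100,-17,43] → .
    (6,4)@(13, 9): e=[80,-1,47] → .
    (7,4)@(15, 9): e=[60,15,51] → X
    (10,4)@(21, 9): e=[0,63,63] → .  [on edge]
    (9,9)@(19, 19): e=[0,-63,189] → .  [on edge]
  covered (15 px):
    . . . . . . . . . . . .
    . . . . . . . . . . . .
    . . . . . . . . X X X .
    . . . . . X X X X X X .
    . . . . . . . X X X . .
    . . . . . . . . X X . .
    . . . . . . . . . X . .
    . . . . . . . . . . . .
    . . . . . . . . . . . .
    . . . . . . . . . . . .
T2:
  2·area = 55  (B↔C swapped to make it positive)
  edge (16, 19)→(3, 16): d=(-13,-3) top-left  bias=+0
  edge (3, 16)→(4, 12): d=(1,-4) top-left  bias=+0
  edge (4, 12)→(16, 19): d=(12,7) right/bottom  bias=-1
    (2,6)@(5, 13): e=[45,5,5] → X
    (3,6)@(7, 13): e=[51,13,-9] → .
    (2,7)@(5, 15): e=[19,7,29] → X
    (3,7)@(7, 15): e=[25,15,15] → X
    (4,7)@(9, 15): e=[31,23,1] → X
    (5,7)@(11, 15): e=[37,31,-13] → .
    (2,8)@(5, 17): e=[-7,9,53] → .
    (3,8)@(7, 17): e=[-1,17,39] → .
    (4,8)@(9, 17): e=[5,25,25] → X
    (5,8)@(11, 17): e=[11,33,11] → X
    (6,8)@(13, 17): e=[17,41,-3] → .
    (4,9)@(9, 19): e=[-21,27,49] → .
  covered (6 px):
    . . . . . . . . . . . .
    . . . . . . . . . . . .
    . . . . . . . . . . . .
    . . . . . . . . . . . .
    . . . . . . . . . . . .
    . . . . . . . . . . . .
    . . X . . . . . . . . .
    . . X X X . . . . . . .
    . . . . X X . . . . . .
    . . . . . . . . . . . .
T3:
  2·area = 100
  edge (2, 2)→(12, 2): d=(10,0) top-left  bias=+0
  edge (12, 2)→(20, 12): d=(8,10) right/bottom  bias=-1
  edge (20, 12)→(2, 2): d=(-18,-10) top-left  bias=+0
    (2,1)@(5, 3): e=[10,78,12] → X
    (3,1)@(7, 3): e=[10,58,32] → X
    (4,1)@(9, 3): e=[10,38,52] → X
    (5,1)@(11, 3): e=[10,18,72] → X
    (6,1)@(13, 3): e=[10,-2,92] → .
    (2,2)@(5, 5): e=[30,94,-24] → .
    (3,2)@(7, 5): e=[30,74,-4] → .
    (4,2)@(9, 5): e=[30,54,16] → X
    (6,2)@(13, 5): e=[30,14,56] → X
    (7,2)@(15, 5): e=[30,-6,76] → .
    (4,3)@(9, 7): e=[50,70,-20] → .
    (5,3)@(11, 7): e=[50,50,0] → X  [on edge]
  covered (13 px):
    . . . . . . . . . . . .
    . . X X X X . . . . . .
    . . . . X X X . . . . .
    . . . . . X X X . . . .
    . . . . . . . X X . . .
    . . . . . . . . . X . .
    . . . . . . . . . . . .
    . . . . . . . . . . . .
    . . . . . . . . . . . .
    . . . . . . . . . . . .
T4:
  2·area = 84  (B↔C swapped to make it positive)
  edge (5, 15)→(13, 3): d=(8,-12) top-left  bias=+0
  edge (13, 3)→(10, 18): d=(-3,15) right/bottom  bias=-1
  edge (10, 18)→(5, 15): d=(-5,-3) top-left  bias=+0
    (6,1)@(13, 3): e=[0,0,84] → .  [on edge]
    (5,3)@(11, 7): e=[8,18,58] → X
    (6,3)@(13, 7): e=[32,-12,64] → .
    (4,4)@(9, 9): e=[0,42,42] → X  [on edge]
    (6,4)@(13, 9): e=[48,-18,54] → .
    (4,5)@(9, 11): e=[16,36,32] → X
    (6,5)@(13, 11): e=[64,-24,44] → .
    (3,6)@(7, 13): e=[8,60,16] → X
    (5,6)@(11, 13): e=[56,0,28] → .  [on edge]
    (2,7)@(5, 15): e=[0,84,0] → X  [on edge]
    (5,7)@(11, 15): e=[72,-6,18] → .
    (2,8)@(5, 17): e=[16,78,-10] → .
  covered (11 px):
    . . . . . . . . . . . .
    . . . . . . . . . . . .
    . . . . . . . . . . . .
    . . . . . X . . . . . .
    . . . . X X . . . . . .
    . . . . X X . . . . . .
    . . . X X . . . . . . .
    . . X X X . . . . . . .
    . . . . X . . . . . . .
    . . . . . . . . . . . .

Answer: [6,24,70]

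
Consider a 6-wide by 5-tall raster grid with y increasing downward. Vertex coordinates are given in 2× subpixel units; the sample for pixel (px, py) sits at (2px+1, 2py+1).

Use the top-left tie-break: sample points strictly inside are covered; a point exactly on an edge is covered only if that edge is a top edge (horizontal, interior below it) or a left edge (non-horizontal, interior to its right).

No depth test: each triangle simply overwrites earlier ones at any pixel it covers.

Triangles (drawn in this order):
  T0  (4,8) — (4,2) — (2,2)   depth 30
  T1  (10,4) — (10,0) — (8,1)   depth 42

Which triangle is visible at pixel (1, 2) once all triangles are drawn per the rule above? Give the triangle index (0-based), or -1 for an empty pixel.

T0:
  2·area = 12  (B↔C swapped to make it positive)
  edge (4, 8)→(2, 2): d=(-2,-6) top-left  bias=+0
  edge (2, 2)→(4, 2): d=(2,0) top-left  bias=+0
  edge (4, 2)→(4, 8): d=(0,6) right/bottom  bias=-1
    (1,1)@(3, 3): e=[4,2,6] → X
    (2,1)@(5, 3): e=[16,2,-6] → .
    (1,2)@(3, 5): e=[0,6,6] → X  [on edge]
    (2,2)@(5, 5): e=[12,6,-6] → .
    (1,3)@(3, 7): e=[-4,10,6] → .
  covered (2 px):
    . . . . . .
    . X . . . .
    . X . . . .
    . . . . . .
    . . . . . .
T1:
  2·area = 8  (B↔C swapped to make it positive)
  edge (10, 4)→(8, 1): d=(-2,-3) top-left  bias=+0
  edge (8, 1)→(10, 0): d=(2,-1) top-left  bias=+0
  edge (10, 0)→(10, 4): d=(0,4) right/bottom  bias=-1
    (4,0)@(9, 1): e=[3,1,4] → X
    (5,0)@(11, 1): e=[9,3,-4] → .
    (4,1)@(9, 3): e=[-1,5,4] → .
  covered (1 px):
    . . . . X .
    . . . . . .
    . . . . . .
    . . . . . .
    . . . . . .

Z-buffer (winner per pixel, '.' = empty):
  . . . . 1 .
  . 0 . . . .
  . 0 . . . .
  . . . . . .
  . . . . . .

Result: 0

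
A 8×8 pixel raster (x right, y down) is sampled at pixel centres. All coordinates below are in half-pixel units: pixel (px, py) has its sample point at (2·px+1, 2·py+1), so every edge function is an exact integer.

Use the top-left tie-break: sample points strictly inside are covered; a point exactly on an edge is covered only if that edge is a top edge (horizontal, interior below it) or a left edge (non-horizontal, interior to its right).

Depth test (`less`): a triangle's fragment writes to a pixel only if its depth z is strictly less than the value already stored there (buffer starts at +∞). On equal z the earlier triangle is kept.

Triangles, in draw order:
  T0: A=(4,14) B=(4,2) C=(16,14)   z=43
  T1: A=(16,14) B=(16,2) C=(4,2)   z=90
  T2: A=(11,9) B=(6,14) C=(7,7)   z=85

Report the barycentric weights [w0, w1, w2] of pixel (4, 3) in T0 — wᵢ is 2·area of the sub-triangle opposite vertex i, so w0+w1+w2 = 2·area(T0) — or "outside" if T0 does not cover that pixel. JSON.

T0:
  2·area = 144
  edge (4, 14)→(4, 2): d=(0,-12) top-left  bias=+0
  edge (4, 2)→(16, 14): d=(12,12) right/bottom  bias=-1
  edge (16, 14)→(4, 14): d=(-12,0) right/bottom  bias=-1
    (1,0)@(3, 1): e=[-12,0,156] → ·  [on edge]
    (2,1)@(5, 3): e=[12,0,132] → ·  [on edge]
    (2,2)@(5, 5): e=[12,24,108] → █
    (3,2)@(7, 5): e=[36,0,108] → ·  [on edge]
    (2,3)@(5, 7): e=[12,48,84] → █
    (3,3)@(7, 7): e=[36,24,84] → █
    (4,3)@(9, 7): e=[60,0,84] → ·  [on edge]
    (2,4)@(5, 9): e=[12,72,60] → █
    (4,4)@(9, 9): e=[60,24,60] → █
    (5,4)@(11, 9): e=[84,0,60] → ·  [on edge]
    (2,5)@(5, 11): e=[12,96,36] → █
    (5,5)@(11, 11): e=[84,24,36] → █
    (6,5)@(13, 11): e=[108,0,36] → ·  [on edge]
    (7,6)@(15, 13): e=[132,0,12] → ·  [on edge]
  covered (15 px):
    · · · · · · · ·
    · · · · · · · ·
    · · █ · · · · ·
    · · █ █ · · · ·
    · · █ █ █ · · ·
    · · █ █ █ █ · ·
    · · █ █ █ █ █ ·
    · · · · · · · ·
T1:
  2·area = 144  (B↔C swapped to make it positive)
  edge (16, 14)→(4, 2): d=(-12,-12) top-left  bias=+0
  edge (4, 2)→(16, 2): d=(12,0) top-left  bias=+0
  edge (16, 2)→(16, 14): d=(0,12) right/bottom  bias=-1
    (1,0)@(3, 1): e=[0,-12,156] → ·  [on edge]
    (2,1)@(5, 3): e=[0,12,132] → █  [on edge]
    (3,1)@(7, 3): e=[24,12,108] → █
    (4,1)@(9, 3): e=[48,12,84] → █
    (5,1)@(11, 3): e=[72,12,60] → █
    (6,1)@(13, 3): e=[96,12,36] → █
    (7,1)@(15, 3): e=[120,12,12] → █
    (2,2)@(5, 5): e=[-24,36,132] → ·
    (3,2)@(7, 5): e=[0,36,108] → █  [on edge]
    (3,3)@(7, 7): e=[-24,60,108] → ·
    (4,3)@(9, 7): e=[0,60,84] → █  [on edge]
    (4,4)@(9, 9): e=[-24,84,84] → ·
    (5,4)@(11, 9): e=[0,84,60] → █  [on edge]
    (6,5)@(13, 11): e=[0,108,36] → █  [on edge]
    (7,6)@(15, 13): e=[0,132,12] → █  [on edge]
  covered (21 px):
    · · · · · · · ·
    · · █ █ █ █ █ █
    · · · █ █ █ █ █
    · · · · █ █ █ █
    · · · · · █ █ █
    · · · · · · █ █
    · · · · · · · █
    · · · · · · · ·
T2:
  2·area = 30
  edge (11, 9)→(6, 14): d=(-5,5) right/bottom  bias=-1
  edge (6, 14)→(7, 7): d=(1,-7) top-left  bias=+0
  edge (7, 7)→(11, 9): d=(4,2) right/bottom  bias=-1
    (1,2)@(3, 5): e=[60,-30,0] → ·  [on edge]
    (7,2)@(15, 5): e=[0,54,-24] → ·  [on edge]
    (3,3)@(7, 7): e=[30,0,0] → ·  [on edge]
    (6,3)@(13, 7): e=[0,42,-12] → ·  [on edge]
    (3,4)@(7, 9): e=[20,2,8] → █
    (4,4)@(9, 9): e=[10,16,4] → █
    (5,4)@(11, 9): e=[0,30,0] → ·  [on edge]
    (3,5)@(7, 11): e=[10,4,16] → █
    (4,5)@(9, 11): e=[0,18,12] → ·  [on edge]
    (7,5)@(15, 11): e=[-30,60,0] → ·  [on edge]
    (3,6)@(7, 13): e=[0,6,24] → ·  [on edge]
    (2,7)@(5, 15): e=[0,-6,36] → ·  [on edge]
  covered (3 px):
    · · · · · · · ·
    · · · · · · · ·
    · · · · · · · ·
    · · · · · · · ·
    · · · █ █ · · ·
    · · · █ · · · ·
    · · · · · · · ·
    · · · · · · · ·

Final: "outside"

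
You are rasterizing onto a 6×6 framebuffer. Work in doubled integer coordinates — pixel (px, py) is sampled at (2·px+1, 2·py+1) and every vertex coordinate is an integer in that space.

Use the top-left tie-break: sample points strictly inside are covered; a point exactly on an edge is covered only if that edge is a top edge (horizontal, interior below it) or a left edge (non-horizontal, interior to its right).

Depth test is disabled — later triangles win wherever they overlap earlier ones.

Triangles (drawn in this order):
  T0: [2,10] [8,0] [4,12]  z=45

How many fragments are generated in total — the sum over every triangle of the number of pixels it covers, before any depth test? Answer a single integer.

T0:
  2·area = 32
  edge (2, 10)→(8, 0): d=(6,-10) top-left  bias=+0
  edge (8, 0)→(4, 12): d=(-4,12) right/bottom  bias=-1
  edge (4, 12)→(2, 10): d=(-2,-2) top-left  bias=+0
    (3,1)@(7, 3): e=[8,0,24] → ·  [on edge]
    (2,2)@(5, 5): e=[0,16,16] → #  [on edge]
    (3,2)@(7, 5): e=[20,-8,20] → ·
    (2,3)@(5, 7): e=[12,8,12] → #
    (3,3)@(7, 7): e=[32,-16,16] → ·
    (0,4)@(1, 9): e=[-16,48,0] → ·  [on edge]
    (1,4)@(3, 9): e=[4,24,4] → #
    (2,4)@(5, 9): e=[24,0,8] → ·  [on edge]
    (1,5)@(3, 11): e=[16,16,0] → #  [on edge]
    (2,5)@(5, 11): e=[36,-8,4] → ·
  covered (4 px):
    · · · · · ·
    · · · · · ·
    · · # · · ·
    · · # · · ·
    · # · · · ·
    · # · · · ·

Result: 4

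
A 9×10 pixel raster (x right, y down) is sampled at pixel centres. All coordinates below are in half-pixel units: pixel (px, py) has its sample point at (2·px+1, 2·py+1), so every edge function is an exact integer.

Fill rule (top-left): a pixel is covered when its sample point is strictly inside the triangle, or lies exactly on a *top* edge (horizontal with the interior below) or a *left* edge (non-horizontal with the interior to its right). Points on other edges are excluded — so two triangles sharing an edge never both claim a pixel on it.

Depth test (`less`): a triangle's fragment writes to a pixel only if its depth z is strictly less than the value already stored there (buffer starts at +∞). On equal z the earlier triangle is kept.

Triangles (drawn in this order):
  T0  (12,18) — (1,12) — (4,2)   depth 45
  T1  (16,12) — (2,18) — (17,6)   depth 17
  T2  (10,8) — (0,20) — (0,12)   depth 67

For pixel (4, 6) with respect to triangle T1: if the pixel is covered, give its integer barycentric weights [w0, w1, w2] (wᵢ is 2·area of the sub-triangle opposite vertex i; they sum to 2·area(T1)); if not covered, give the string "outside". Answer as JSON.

T0:
  2·area = 128
  edge (12, 18)→(1, 12): d=(-11,-6) top-left  bias=+0
  edge (1, 12)→(4, 2): d=(3,-10) top-left  bias=+0
  edge (4, 2)→(12, 18): d=(8,16) right/bottom  bias=-1
    (2,2)@(5, 5): e=[101,19,8] → #
    (3,2)@(7, 5): e=[113,39,-24] → ·
    (1,3)@(3, 7): e=[67,5,56] → #
    (3,3)@(7, 7): e=[91,45,-8] → ·
    (1,4)@(3, 9): e=[45,11,72] → #
    (3,4)@(7, 9): e=[69,51,8] → #
    (4,4)@(9, 9): e=[81,71,-24] → ·
    (1,5)@(3, 11): e=[23,17,88] → #
    (4,5)@(9, 11): e=[59,77,-8] → ·
    (1,6)@(3, 13): e=[1,23,104] → #
    (4,6)@(9, 13): e=[37,83,8] → #
    (5,6)@(11, 13): e=[49,103,-24] → ·
  covered (16 px):
    · · · · · · · · ·
    · · · · · · · · ·
    · · # · · · · · ·
    · # # · · · · · ·
    · # # # · · · · ·
    · # # # · · · · ·
    · # # # # · · · ·
    · · · # # · · · ·
    · · · · · # · · ·
    · · · · · · · · ·
T1:
  2·area = 78
  edge (16, 12)→(2, 18): d=(-14,6) right/bottom  bias=-1
  edge (2, 18)→(17, 6): d=(15,-12) top-left  bias=+0
  edge (17, 6)→(16, 12): d=(-1,6) right/bottom  bias=-1
    (7,4)@(15, 9): e=[48,21,9] → #
    (8,4)@(17, 9): e=[36,45,-3] → ·
    (5,5)@(11, 11): e=[44,3,31] → #
    (6,5)@(13, 11): e=[32,27,19] → #
    (8,5)@(17, 11): e=[8,75,-5] → ·
    (4,6)@(9, 13): e=[28,9,41] → #
    (7,6)@(15, 13): e=[-8,81,5] → ·
    (3,7)@(7, 15): e=[12,15,51] → #
    (4,7)@(9, 15): e=[0,39,39] → ·  [on edge]
    (5,7)@(11, 15): e=[-12,63,27] → ·
    (6,7)@(13, 15): e=[-24,87,15] → ·
    (3,8)@(7, 17): e=[-16,45,49] → ·
  covered (8 px):
    · · · · · · · · ·
    · · · · · · · · ·
    · · · · · · · · ·
    · · · · · · · · ·
    · · · · · · · # ·
    · · · · · # # # ·
    · · · · # # # · ·
    · · · # · · · · ·
    · · · · · · · · ·
    · · · · · · · · ·
T2:
  2·area = 80
  edge (10, 8)→(0, 20): d=(-10,12) right/bottom  bias=-1
  edge (0, 20)→(0, 12): d=(0,-8) top-left  bias=+0
  edge (0, 12)→(10, 8): d=(10,-4) top-left  bias=+0
    (4,4)@(9, 9): e=[2,72,6] → #
    (5,4)@(11, 9): e=[-22,88,14] → ·
    (1,5)@(3, 11): e=[54,24,2] → #
    (2,5)@(5, 11): e=[30,40,10] → #
    (3,5)@(7, 11): e=[6,56,18] → #
    (4,5)@(9, 11): e=[-18,72,26] → ·
    (0,6)@(1, 13): e=[58,8,14] → #
    (3,6)@(7, 13): e=[-14,56,38] → ·
    (0,7)@(1, 15): e=[38,8,34] → #
    (2,7)@(5, 15): e=[-10,40,50] → ·
    (0,8)@(1, 17): e=[18,8,54] → #
    (1,8)@(3, 17): e=[-6,24,62] → ·
  covered (10 px):
    · · · · · · · · ·
    · · · · · · · · ·
    · · · · · · · · ·
    · · · · · · · · ·
    · · · · # · · · ·
    · # # # · · · · ·
    # # # · · · · · ·
    # # · · · · · · ·
    # · · · · · · · ·
    · · · · · · · · ·

Result: [9,41,28]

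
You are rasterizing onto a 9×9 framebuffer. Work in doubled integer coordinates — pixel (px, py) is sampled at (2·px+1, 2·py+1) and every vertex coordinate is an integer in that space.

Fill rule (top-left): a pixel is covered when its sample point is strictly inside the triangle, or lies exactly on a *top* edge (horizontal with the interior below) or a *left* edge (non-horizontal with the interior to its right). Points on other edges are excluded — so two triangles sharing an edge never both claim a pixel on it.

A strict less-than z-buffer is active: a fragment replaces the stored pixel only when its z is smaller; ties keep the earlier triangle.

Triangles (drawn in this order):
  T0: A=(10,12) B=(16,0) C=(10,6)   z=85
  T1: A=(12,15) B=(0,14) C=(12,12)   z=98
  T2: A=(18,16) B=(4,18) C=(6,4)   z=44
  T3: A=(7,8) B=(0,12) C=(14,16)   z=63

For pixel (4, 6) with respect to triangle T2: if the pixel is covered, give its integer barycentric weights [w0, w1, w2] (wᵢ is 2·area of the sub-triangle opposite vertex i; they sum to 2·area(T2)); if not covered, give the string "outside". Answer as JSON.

T0:
  2·area = 36  (B↔C swapped to make it positive)
  edge (10, 12)→(10, 6): d=(0,-6) top-left  bias=+0
  edge (10, 6)→(16, 0): d=(6,-6) top-left  bias=+0
  edge (16, 0)→(10, 12): d=(-6,12) right/bottom  bias=-1
    (7,0)@(15, 1): e=[30,0,6] → #  [on edge]
    (8,0)@(17, 1): e=[42,12,-18] → ·
    (6,1)@(13, 3): e=[18,0,18] → #  [on edge]
    (7,1)@(15, 3): e=[30,12,-6] → ·
    (5,2)@(11, 5): e=[6,0,30] → #  [on edge]
    (7,2)@(15, 5): e=[30,24,-18] → ·
    (4,3)@(9, 7): e=[-6,0,42] → ·  [on edge]
    (5,3)@(11, 7): e=[6,12,18] → #
    (6,3)@(13, 7): e=[18,24,-6] → ·
    (3,4)@(7, 9): e=[-18,0,54] → ·  [on edge]
    (5,4)@(11, 9): e=[6,24,6] → #
    (6,4)@(13, 9): e=[18,36,-18] → ·
    (2,5)@(5, 11): e=[-30,0,66] → ·  [on edge]
    (1,6)@(3, 13): e=[-42,0,78] → ·  [on edge]
    (0,7)@(1, 15): e=[-54,0,90] → ·  [on edge]
  covered (6 px):
    · · · · · · · # ·
    · · · · · · # · ·
    · · · · · # # · ·
    · · · · · # · · ·
    · · · · · # · · ·
    · · · · · · · · ·
    · · · · · · · · ·
    · · · · · · · · ·
    · · · · · · · · ·
T1:
  2·area = 36
  edge (12, 15)→(0, 14): d=(-12,-1) top-left  bias=+0
  edge (0, 14)→(12, 12): d=(12,-2) top-left  bias=+0
  edge (12, 12)→(12, 15): d=(0,3) right/bottom  bias=-1
    (3,6)@(7, 13): e=[19,2,15] → #
    (4,6)@(9, 13): e=[21,6,9] → #
    (5,6)@(11, 13): e=[23,10,3] → #
    (6,6)@(13, 13): e=[25,14,-3] → ·
    (3,7)@(7, 15): e=[-5,26,15] → ·
    (4,7)@(9, 15): e=[-3,30,9] → ·
    (5,7)@(11, 15): e=[-1,34,3] → ·
  covered (3 px):
    · · · · · · · · ·
    · · · · · · · · ·
    · · · · · · · · ·
    · · · · · · · · ·
    · · · · · · · · ·
    · · · · · · · · ·
    · · · # # # · · ·
    · · · · · · · · ·
    · · · · · · · · ·
T2:
  2·area = 192
  edge (18, 16)→(4, 18): d=(-14,2) right/bottom  bias=-1
  edge (4, 18)→(6, 4): d=(2,-14) top-left  bias=+0
  edge (6, 4)→(18, 16): d=(12,12) right/bottom  bias=-1
    (1,0)@(3, 1): e=[240,-48,0] → ·  [on edge]
    (2,1)@(5, 3): e=[208,-16,0] → ·  [on edge]
    (3,2)@(7, 5): e=[176,16,0] → ·  [on edge]
    (3,3)@(7, 7): e=[148,20,24] → #
    (4,3)@(9, 7): e=[144,48,0] → ·  [on edge]
    (3,4)@(7, 9): e=[120,24,48] → #
    (4,4)@(9, 9): e=[116,52,24] → #
    (5,4)@(11, 9): e=[112,80,0] → ·  [on edge]
    (2,5)@(5, 11): e=[96,0,96] → #  [on edge]
    (5,5)@(11, 11): e=[84,84,24] → #
    (6,5)@(13, 11): e=[80,112,0] → ·  [on edge]
    (2,6)@(5, 13): e=[68,4,120] → #
    (7,6)@(15, 13): e=[48,144,0] → ·  [on edge]
    (8,7)@(17, 15): e=[16,176,0] → ·  [on edge]
    (5,8)@(11, 17): e=[0,96,96] → ·  [on edge]
  covered (21 px):
    · · · · · · · · ·
    · · · · · · · · ·
    · · · · · · · · ·
    · · · # · · · · ·
    · · · # # · · · ·
    · · # # # # · · ·
    · · # # # # # · ·
    · · # # # # # # ·
    · · # # # · · · ·
T3:
  2·area = 84  (B↔C swapped to make it positive)
  edge (7, 8)→(14, 16): d=(7,8) right/bottom  bias=-1
  edge (14, 16)→(0, 12): d=(-14,-4) top-left  bias=+0
  edge (0, 12)→(7, 8): d=(7,-4) top-left  bias=+0
    (3,4)@(7, 9): e=[7,70,7] → #
    (4,4)@(9, 9): e=[-9,78,15] → ·
    (1,5)@(3, 11): e=[53,26,5] → #
    (2,5)@(5, 11): e=[37,34,13] → #
    (4,5)@(9, 11): e=[5,50,29] → #
    (5,5)@(11, 11): e=[-11,58,37] → ·
    (1,6)@(3, 13): e=[67,-2,19] → ·
    (2,6)@(5, 13): e=[51,6,27] → #
    (5,6)@(11, 13): e=[3,30,51] → #
    (6,6)@(13, 13): e=[-13,38,59] → ·
    (2,7)@(5, 15): e=[65,-22,41] → ·
    (3,7)@(7, 15): e=[49,-14,49] → ·
  covered (11 px):
    · · · · · · · · ·
    · · · · · · · · ·
    · · · · · · · · ·
    · · · · · · · · ·
    · · · # · · · · ·
    · # # # # · · · ·
    · · # # # # · · ·
    · · · · · # # · ·
    · · · · · · · · ·

Final: [60,72,60]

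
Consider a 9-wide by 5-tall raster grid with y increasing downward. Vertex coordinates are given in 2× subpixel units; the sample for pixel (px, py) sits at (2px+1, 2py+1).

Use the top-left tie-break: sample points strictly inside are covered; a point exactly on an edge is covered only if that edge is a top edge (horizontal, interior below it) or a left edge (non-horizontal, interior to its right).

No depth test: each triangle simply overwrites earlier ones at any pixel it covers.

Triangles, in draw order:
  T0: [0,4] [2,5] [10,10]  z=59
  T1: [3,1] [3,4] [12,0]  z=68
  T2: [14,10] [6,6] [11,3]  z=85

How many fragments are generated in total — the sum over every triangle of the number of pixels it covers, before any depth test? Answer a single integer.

T0:
  2·area = 2
  edge (0, 4)→(2, 5): d=(2,1) right/bottom  bias=-1
  edge (2, 5)→(10, 10): d=(8,5) right/bottom  bias=-1
  edge (10, 10)→(0, 4): d=(-10,-6) top-left  bias=+0
    (2,3)@(5, 7): e=[1,1,0] → #  [on edge]
    (3,3)@(7, 7): e=[-1,-9,12] → ·
    (2,4)@(5, 9): e=[5,17,-20] → ·
  covered (1 px):
    · · · · · · · · ·
    · · · · · · · · ·
    · · · · · · · · ·
    · · # · · · · · ·
    · · · · · · · · ·
T1:
  2·area = 27  (B↔C swapped to make it positive)
  edge (3, 1)→(12, 0): d=(9,-1) top-left  bias=+0
  edge (12, 0)→(3, 4): d=(-9,4) right/bottom  bias=-1
  edge (3, 4)→(3, 1): d=(0,-3) top-left  bias=+0
    (1,0)@(3, 1): e=[0,27,0] → #  [on edge]
    (2,0)@(5, 1): e=[2,19,6] → #
    (3,0)@(7, 1): e=[4,11,12] → #
    (4,0)@(9, 1): e=[6,3,18] → #
    (5,0)@(11, 1): e=[8,-5,24] → ·
    (1,1)@(3, 3): e=[18,9,0] → #  [on edge]
    (3,1)@(7, 3): e=[22,-7,12] → ·
    (4,1)@(9, 3): e=[24,-15,18] → ·
    (1,2)@(3, 5): e=[36,-9,0] → ·  [on edge]
    (2,2)@(5, 5): e=[38,-17,6] → ·
    (1,3)@(3, 7): e=[54,-27,0] → ·  [on edge]
    (1,4)@(3, 9): e=[72,-45,0] → ·  [on edge]
  covered (6 px):
    · # # # # · · · ·
    · # # · · · · · ·
    · · · · · · · · ·
    · · · · · · · · ·
    · · · · · · · · ·
T2:
  2·area = 44
  edge (14, 10)→(6, 6): d=(-8,-4) top-left  bias=+0
  edge (6, 6)→(11, 3): d=(5,-3) top-left  bias=+0
  edge (11, 3)→(14, 10): d=(3,7) right/bottom  bias=-1
    (5,1)@(11, 3): e=[44,0,0] → ·  [on edge]
    (4,2)@(9, 5): e=[20,4,20] → #
    (5,2)@(11, 5): e=[28,10,6] → #
    (6,2)@(13, 5): e=[36,16,-8] → ·
    (4,3)@(9, 7): e=[4,14,26] → #
    (6,3)@(13, 7): e=[20,26,-2] → ·
    (0,4)@(1, 9): e=[-44,0,88] → ·  [on edge]
    (4,4)@(9, 9): e=[-12,24,32] → ·
    (5,4)@(11, 9): e=[-4,30,18] → ·
    (6,4)@(13, 9): e=[4,36,4] → #
    (7,4)@(15, 9): e=[12,42,-10] → ·
  covered (5 px):
    · · · · · · · · ·
    · · · · · · · · ·
    · · · · # # · · ·
    · · · · # # · · ·
    · · · · · · # · ·

Result: 12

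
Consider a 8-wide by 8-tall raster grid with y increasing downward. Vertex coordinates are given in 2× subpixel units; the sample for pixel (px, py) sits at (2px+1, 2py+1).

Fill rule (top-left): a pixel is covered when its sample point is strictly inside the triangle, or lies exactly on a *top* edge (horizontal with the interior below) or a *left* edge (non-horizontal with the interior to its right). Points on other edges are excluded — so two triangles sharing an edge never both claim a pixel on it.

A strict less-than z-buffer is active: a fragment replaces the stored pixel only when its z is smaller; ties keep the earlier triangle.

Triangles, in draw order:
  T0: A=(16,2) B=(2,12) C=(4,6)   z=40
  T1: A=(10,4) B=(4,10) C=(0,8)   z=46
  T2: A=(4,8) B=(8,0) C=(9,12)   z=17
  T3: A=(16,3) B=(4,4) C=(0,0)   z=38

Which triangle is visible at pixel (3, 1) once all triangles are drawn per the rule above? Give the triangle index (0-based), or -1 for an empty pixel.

T0:
  2·area = 64
  edge (16, 2)→(2, 12): d=(-14,10) right/bottom  bias=-1
  edge (2, 12)→(4, 6): d=(2,-6) top-left  bias=+0
  edge (4, 6)→(16, 2): d=(12,-4) top-left  bias=+0
    (2,1)@(5, 3): e=[96,0,-32] → .  [on edge]
    (6,1)@(13, 3): e=[16,48,0] → X  [on edge]
    (7,1)@(15, 3): e=[-4,60,8] → .
    (3,2)@(7, 5): e=[48,16,0] → X  [on edge]
    (4,2)@(9, 5): e=[28,28,8] → X
    (5,2)@(11, 5): e=[8,40,16] → X
    (6,2)@(13, 5): e=[-12,52,24] → .
    (0,3)@(1, 7): e=[80,-16,0] → .  [on edge]
    (2,3)@(5, 7): e=[40,8,16] → X
    (4,3)@(9, 7): e=[0,32,32] → .  [on edge]
    (5,3)@(11, 7): e=[-20,44,40] → .
    (1,4)@(3, 9): e=[32,0,32] → X  [on edge]
    (0,7)@(1, 15): e=[-32,0,96] → .  [on edge]
  covered (9 px):
    . . . . . . . .
    . . . . . . X .
    . . . X X X . .
    . . X X . . . .
    . X X . . . . .
    . X . . . . . .
    . . . . . . . .
    . . . . . . . .
T1:
  2·area = 36
  edge (10, 4)→(4, 10): d=(-6,6) right/bottom  bias=-1
  edge (4, 10)→(0, 8): d=(-4,-2) top-left  bias=+0
  edge (0, 8)→(10, 4): d=(10,-4) top-left  bias=+0
    (6,0)@(13, 1): e=[0,54,-18] → .  [on edge]
    (5,1)@(11, 3): e=[0,42,-6] → .  [on edge]
    (4,2)@(9, 5): e=[0,30,6] → .  [on edge]
    (1,3)@(3, 7): e=[24,10,2] → X
    (2,3)@(5, 7): e=[12,14,10] → X
    (3,3)@(7, 7): e=[0,18,18] → .  [on edge]
    (1,4)@(3, 9): e=[12,2,22] → X
    (2,4)@(5, 9): e=[0,6,30] → .  [on edge]
    (1,5)@(3, 11): e=[0,-6,42] → .  [on edge]
    (0,6)@(1, 13): e=[0,-18,54] → .  [on edge]
  covered (3 px):
    . . . . . . . .
    . . . . . . . .
    . . . . . . . .
    . X X . . . . .
    . X . . . . . .
    . . . . . . . .
    . . . . . . . .
    . . . . . . . .
T2:
  2·area = 56
  edge (4, 8)→(8, 0): d=(4,-8) top-left  bias=+0
  edge (8, 0)→(9, 12): d=(1,12) right/bottom  bias=-1
  edge (9, 12)→(4, 8): d=(-5,-4) top-left  bias=+0
    (3,1)@(7, 3): e=[4,15,37] → X
    (4,1)@(9, 3): e=[20,-9,45] → .
    (3,2)@(7, 5): e=[12,17,27] → X
    (4,2)@(9, 5): e=[28,-7,35] → .
    (2,3)@(5, 7): e=[4,43,9] → X
    (4,3)@(9, 7): e=[36,-5,25] → .
    (2,4)@(5, 9): e=[12,45,-1] → .
    (3,4)@(7, 9): e=[28,21,7] → X
    (4,4)@(9, 9): e=[44,-3,15] → .
    (3,5)@(7, 11): e=[36,23,-3] → .
  covered (5 px):
    . . . . . . . .
    . . . X . . . .
    . . . X . . . .
    . . X X . . . .
    . . . X . . . .
    . . . . . . . .
    . . . . . . . .
    . . . . . . . .
T3:
  2·area = 52
  edge (16, 3)→(4, 4): d=(-12,1) right/bottom  bias=-1
  edge (4, 4)→(0, 0): d=(-4,-4) top-left  bias=+0
  edge (0, 0)→(16, 3): d=(16,3) right/bottom  bias=-1
    (0,0)@(1, 1): e=[39,0,13] → X  [on edge]
    (1,0)@(3, 1): e=[37,8,7] → X
    (2,0)@(5, 1): e=[35,16,1] → X
    (3,0)@(7, 1): e=[33,24,-5] → .
    (0,1)@(1, 3): e=[15,-8,45] → .
    (1,1)@(3, 3): e=[13,0,39] → X  [on edge]
    (3,1)@(7, 3): e=[9,16,27] → X
    (4,1)@(9, 3): e=[7,24,21] → X
    (5,1)@(11, 3): e=[5,32,15] → X
    (6,1)@(13, 3): e=[3,40,9] → X
    (7,1)@(15, 3): e=[1,48,3] → X
    (1,2)@(3, 5): e=[-11,-8,71] → .
    (2,2)@(5, 5): e=[-13,0,65] → .  [on edge]
    (3,3)@(7, 7): e=[-39,0,91] → .  [on edge]
    (4,4)@(9, 9): e=[-65,0,117] → .  [on edge]
    (5,5)@(11, 11): e=[-91,0,143] → .  [on edge]
    (6,6)@(13, 13): e=[-117,0,169] → .  [on edge]
    (7,7)@(15, 15): e=[-143,0,195] → .  [on edge]
  covered (10 px):
    X X X . . . . .
    . X X X X X X X
    . . . . . . . .
    . . . . . . . .
    . . . . . . . .
    . . . . . . . .
    . . . . . . . .
    . . . . . . . .

Z-buffer (winner per pixel, '.' = empty):
  3 3 3 . . . . .
  . 3 3 2 3 3 3 3
  . . . 2 0 0 . .
  . 1 2 2 . . . .
  . 0 0 2 . . . .
  . 0 . . . . . .
  . . . . . . . .
  . . . . . . . .

Answer: 2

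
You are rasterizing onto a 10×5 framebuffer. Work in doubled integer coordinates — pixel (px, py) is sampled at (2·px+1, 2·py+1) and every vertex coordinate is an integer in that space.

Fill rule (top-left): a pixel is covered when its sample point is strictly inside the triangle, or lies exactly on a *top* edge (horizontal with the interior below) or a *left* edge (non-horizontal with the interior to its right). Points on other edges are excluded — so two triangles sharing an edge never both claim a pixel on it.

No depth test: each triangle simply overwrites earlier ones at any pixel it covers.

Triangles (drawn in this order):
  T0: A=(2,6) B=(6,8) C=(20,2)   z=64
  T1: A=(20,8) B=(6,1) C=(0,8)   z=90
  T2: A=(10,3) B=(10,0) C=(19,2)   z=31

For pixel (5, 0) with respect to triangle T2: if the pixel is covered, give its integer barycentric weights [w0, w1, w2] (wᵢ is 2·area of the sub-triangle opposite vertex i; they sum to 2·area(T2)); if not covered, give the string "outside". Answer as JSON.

T0:
  2·area = 52  (B↔C swapped to make it positive)
  edge (2, 6)→(20, 2): d=(18,-4) top-left  bias=+0
  edge (20, 2)→(6, 8): d=(-14,6) right/bottom  bias=-1
  edge (6, 8)→(2, 6): d=(-4,-2) top-left  bias=+0
    (8,1)@(17, 3): e=[6,4,42] → █
    (9,1)@(19, 3): e=[14,-8,46] → ·
    (3,2)@(7, 5): e=[2,36,14] → █
    (4,2)@(9, 5): e=[10,24,18] → █
    (5,2)@(11, 5): e=[18,12,22] → █
    (6,2)@(13, 5): e=[26,0,26] → ·  [on edge]
    (8,2)@(17, 5): e=[42,-24,34] → ·
    (2,3)@(5, 7): e=[30,20,2] → █
    (4,3)@(9, 7): e=[46,-4,10] → ·
    (5,3)@(11, 7): e=[54,-16,14] → ·
    (2,4)@(5, 9): e=[66,-8,-6] → ·
    (3,4)@(7, 9): e=[74,-20,-2] → ·
  covered (6 px):
    · · · · · · · · · ·
    · · · · · · · · █ ·
    · · · █ █ █ · · · ·
    · · █ █ · · · · · ·
    · · · · · · · · · ·
T1:
  2·area = 140  (B↔C swapped to make it positive)
  edge (20, 8)→(0, 8): d=(-20,0) right/bottom  bias=-1
  edge (0, 8)→(6, 1): d=(6,-7) top-left  bias=+0
  edge (6, 1)→(20, 8): d=(14,7) right/bottom  bias=-1
    (2,1)@(5, 3): e=[100,5,35] → █
    (3,1)@(7, 3): e=[100,19,21] → █
    (4,1)@(9, 3): e=[100,33,7] → █
    (5,1)@(11, 3): e=[100,47,-7] → ·
    (1,2)@(3, 5): e=[60,3,77] → █
    (5,2)@(11, 5): e=[60,59,21] → █
    (6,2)@(13, 5): e=[60,73,7] → █
    (7,2)@(15, 5): e=[60,87,-7] → ·
    (0,3)@(1, 7): e=[20,1,119] → █
    (7,3)@(15, 7): e=[20,99,21] → █
    (8,3)@(17, 7): e=[20,113,7] → █
    (9,3)@(19, 7): e=[20,127,-7] → ·
  covered (18 px):
    · · · · · · · · · ·
    · · █ █ █ · · · · ·
    · █ █ █ █ █ █ · · ·
    █ █ █ █ █ █ █ █ █ ·
    · · · · · · · · · ·
T2:
  2·area = 27
  edge (10, 3)→(10, 0): d=(0,-3) top-left  bias=+0
  edge (10, 0)→(19, 2): d=(9,2) right/bottom  bias=-1
  edge (19, 2)→(10, 3): d=(-9,1) right/bottom  bias=-1
    (5,0)@(11, 1): e=[3,7,17] → █
    (6,0)@(13, 1): e=[9,3,15] → █
    (7,0)@(15, 1): e=[15,-1,13] → ·
    (5,1)@(11, 3): e=[3,25,-1] → ·
    (6,1)@(13, 3): e=[9,21,-3] → ·
  covered (2 px):
    · · · · · █ █ · · ·
    · · · · · · · · · ·
    · · · · · · · · · ·
    · · · · · · · · · ·
    · · · · · · · · · ·

Final: [7,17,3]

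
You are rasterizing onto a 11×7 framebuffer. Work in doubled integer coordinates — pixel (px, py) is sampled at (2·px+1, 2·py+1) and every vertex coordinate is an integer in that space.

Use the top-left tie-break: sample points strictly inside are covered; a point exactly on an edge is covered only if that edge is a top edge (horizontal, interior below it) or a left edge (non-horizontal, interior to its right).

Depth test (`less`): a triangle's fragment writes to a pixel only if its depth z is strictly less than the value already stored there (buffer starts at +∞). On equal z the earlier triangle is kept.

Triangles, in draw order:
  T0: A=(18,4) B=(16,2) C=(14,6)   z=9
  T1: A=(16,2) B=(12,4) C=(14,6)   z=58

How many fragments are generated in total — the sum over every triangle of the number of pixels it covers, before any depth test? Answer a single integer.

T0:
  2·area = 12  (B↔C swapped to make it positive)
  edge (18, 4)→(14, 6): d=(-4,2) right/bottom  bias=-1
  edge (14, 6)→(16, 2): d=(2,-4) top-left  bias=+0
  edge (16, 2)→(18, 4): d=(2,2) right/bottom  bias=-1
    (7,0)@(15, 1): e=[18,-6,0] → .  [on edge]
    (8,1)@(17, 3): e=[6,6,0] → .  [on edge]
    (7,2)@(15, 5): e=[2,2,8] → X
    (8,2)@(17, 5): e=[-2,10,4] → .
    (9,2)@(19, 5): e=[-6,18,0] → .  [on edge]
    (7,3)@(15, 7): e=[-6,6,12] → .
    (10,3)@(21, 7): e=[-18,30,0] → .  [on edge]
  covered (1 px):
    . . . . . . . . . . .
    . . . . . . . . . . .
    . . . . . . . X . . .
    . . . . . . . . . . .
    . . . . . . . . . . .
    . . . . . . . . . . .
    . . . . . . . . . . .
T1:
  2·area = 12  (B↔C swapped to make it positive)
  edge (16, 2)→(14, 6): d=(-2,4) right/bottom  bias=-1
  edge (14, 6)→(12, 4): d=(-2,-2) top-left  bias=+0
  edge (12, 4)→(16, 2): d=(4,-2) top-left  bias=+0
    (4,0)@(9, 1): e=[30,0,-18] → .  [on edge]
    (5,1)@(11, 3): e=[18,0,-6] → .  [on edge]
    (7,1)@(15, 3): e=[2,8,2] → X
    (8,1)@(17, 3): e=[-6,12,6] → .
    (6,2)@(13, 5): e=[6,0,6] → X  [on edge]
    (7,2)@(15, 5): e=[-2,4,10] → .
    (6,3)@(13, 7): e=[2,-4,14] → .
    (7,3)@(15, 7): e=[-6,0,18] → .  [on edge]
    (8,4)@(17, 9): e=[-18,0,30] → .  [on edge]
    (9,5)@(19, 11): e=[-30,0,42] → .  [on edge]
    (10,6)@(21, 13): e=[-42,0,54] → .  [on edge]
  covered (2 px):
    . . . . . . . . . . .
    . . . . . . . X . . .
    . . . . . . X . . . .
    . . . . . . . . . . .
    . . . . . . . . . . .
    . . . . . . . . . . .
    . . . . . . . . . . .

Result: 3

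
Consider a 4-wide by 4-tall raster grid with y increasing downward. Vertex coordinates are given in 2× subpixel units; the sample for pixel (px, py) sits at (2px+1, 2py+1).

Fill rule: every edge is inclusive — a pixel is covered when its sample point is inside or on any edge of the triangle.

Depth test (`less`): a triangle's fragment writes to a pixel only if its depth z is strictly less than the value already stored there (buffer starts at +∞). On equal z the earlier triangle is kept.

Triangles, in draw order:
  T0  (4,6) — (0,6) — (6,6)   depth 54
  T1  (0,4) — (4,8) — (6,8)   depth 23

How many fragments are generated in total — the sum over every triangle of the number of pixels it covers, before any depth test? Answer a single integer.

T0:
  degenerate (2·area = 0) — covers nothing
T1:
  2·area = 8  (B↔C swapped to make it positive)
  edge (0, 4)→(6, 8): d=(6,4) inclusive
  edge (6, 8)→(4, 8): d=(-2,0) inclusive
  edge (4, 8)→(0, 4): d=(-4,-4) inclusive
    (0,2)@(1, 5): e=[2,6,0] → █  [on edge]
    (1,2)@(3, 5): e=[-6,6,8] → ·
    (0,3)@(1, 7): e=[14,2,-8] → ·
    (1,3)@(3, 7): e=[6,2,0] → █  [on edge]
    (2,3)@(5, 7): e=[-2,2,8] → ·
  covered (2 px):
    · · · ·
    · · · ·
    █ · · ·
    · █ · ·

Result: 2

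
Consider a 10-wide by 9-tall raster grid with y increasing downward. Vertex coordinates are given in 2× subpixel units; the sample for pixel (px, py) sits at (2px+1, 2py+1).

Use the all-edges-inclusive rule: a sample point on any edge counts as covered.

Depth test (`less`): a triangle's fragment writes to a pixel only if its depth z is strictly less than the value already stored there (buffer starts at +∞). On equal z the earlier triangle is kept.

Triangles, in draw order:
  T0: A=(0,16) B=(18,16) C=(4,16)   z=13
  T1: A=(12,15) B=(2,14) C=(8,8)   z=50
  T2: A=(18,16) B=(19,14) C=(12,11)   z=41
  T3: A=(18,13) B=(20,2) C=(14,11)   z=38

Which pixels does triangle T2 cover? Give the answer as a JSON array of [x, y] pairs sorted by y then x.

T0:
  degenerate (2·area = 0) — covers nothing
T1:
  2·area = 66
  edge (12, 15)→(2, 14): d=(-10,-1) inclusive
  edge (2, 14)→(8, 8): d=(6,-6) inclusive
  edge (8, 8)→(12, 15): d=(4,7) inclusive
    (7,0)@(15, 1): e=[143,0,-77] → ·  [on edge]
    (6,1)@(13, 3): e=[121,0,-55] → ·  [on edge]
    (5,2)@(11, 5): e=[99,0,-33] → ·  [on edge]
    (4,3)@(9, 7): e=[77,0,-11] → ·  [on edge]
    (3,4)@(7, 9): e=[55,0,11] → #  [on edge]
    (4,4)@(9, 9): e=[57,12,-3] → ·
    (2,5)@(5, 11): e=[33,0,33] → #  [on edge]
    (4,5)@(9, 11): e=[37,24,5] → #
    (5,5)@(11, 11): e=[39,36,-9] → ·
    (1,6)@(3, 13): e=[11,0,55] → #  [on edge]
    (5,6)@(11, 13): e=[19,48,-1] → ·
    (0,7)@(1, 15): e=[-11,0,77] → ·  [on edge]
  covered (8 px):
    · · · · · · · · · ·
    · · · · · · · · · ·
    · · · · · · · · · ·
    · · · · · · · · · ·
    · · · # · · · · · ·
    · · # # # · · · · ·
    · # # # # · · · · ·
    · · · · · · · · · ·
    · · · · · · · · · ·
T2:
  2·area = 17  (B↔C swapped to make it positive)
  edge (18, 16)→(12, 11): d=(-6,-5) inclusive
  edge (12, 11)→(19, 14): d=(7,3) inclusive
  edge (19, 14)→(18, 16): d=(-1,2) inclusive
    (7,6)@(15, 13): e=[3,5,9] → #
    (8,6)@(17, 13): e=[13,-1,5] → ·
    (7,7)@(15, 15): e=[-9,19,7] → ·
    (8,7)@(17, 15): e=[1,13,3] → #
    (9,7)@(19, 15): e=[11,7,-1] → ·
    (8,8)@(17, 17): e=[-11,27,1] → ·
  covered (2 px):
    · · · · · · · · · ·
    · · · · · · · · · ·
    · · · · · · · · · ·
    · · · · · · · · · ·
    · · · · · · · · · ·
    · · · · · · · · · ·
    · · · · · · · # · ·
    · · · · · · · · # ·
    · · · · · · · · · ·
T3:
  2·area = 48  (B↔C swapped to make it positive)
  edge (18, 13)→(14, 11): d=(-4,-2) inclusive
  edge (14, 11)→(20, 2): d=(6,-9) inclusive
  edge (20, 2)→(18, 13): d=(-2,11) inclusive
    (9,2)@(19, 5): e=[34,9,5] → #
    (8,3)@(17, 7): e=[22,3,23] → #
    (8,4)@(17, 9): e=[14,15,19] → #
    (9,4)@(19, 9): e=[18,33,-3] → ·
    (7,5)@(15, 11): e=[2,9,37] → #
    (9,5)@(19, 11): e=[10,45,-7] → ·
    (7,6)@(15, 13): e=[-6,21,33] → ·
    (8,6)@(17, 13): e=[-2,39,11] → ·
  covered (6 px):
    · · · · · · · · · ·
    · · · · · · · · · ·
    · · · · · · · · · #
    · · · · · · · · # #
    · · · · · · · · # ·
    · · · · · · · # # ·
    · · · · · · · · · ·
    · · · · · · · · · ·
    · · · · · · · · · ·

Final: [[7,6],[8,7]]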